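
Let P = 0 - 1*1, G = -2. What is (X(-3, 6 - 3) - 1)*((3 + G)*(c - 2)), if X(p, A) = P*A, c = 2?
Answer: 0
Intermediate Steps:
P = -1 (P = 0 - 1 = -1)
X(p, A) = -A
(X(-3, 6 - 3) - 1)*((3 + G)*(c - 2)) = (-(6 - 3) - 1)*((3 - 2)*(2 - 2)) = (-1*3 - 1)*(1*0) = (-3 - 1)*0 = -4*0 = 0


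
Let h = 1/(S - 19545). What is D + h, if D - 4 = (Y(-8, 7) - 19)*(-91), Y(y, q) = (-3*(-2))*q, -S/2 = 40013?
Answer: -208003820/99571 ≈ -2089.0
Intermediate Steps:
S = -80026 (S = -2*40013 = -80026)
Y(y, q) = 6*q
h = -1/99571 (h = 1/(-80026 - 19545) = 1/(-99571) = -1/99571 ≈ -1.0043e-5)
D = -2089 (D = 4 + (6*7 - 19)*(-91) = 4 + (42 - 19)*(-91) = 4 + 23*(-91) = 4 - 2093 = -2089)
D + h = -2089 - 1/99571 = -208003820/99571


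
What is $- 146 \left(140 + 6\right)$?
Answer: $-21316$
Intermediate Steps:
$- 146 \left(140 + 6\right) = \left(-146\right) 146 = -21316$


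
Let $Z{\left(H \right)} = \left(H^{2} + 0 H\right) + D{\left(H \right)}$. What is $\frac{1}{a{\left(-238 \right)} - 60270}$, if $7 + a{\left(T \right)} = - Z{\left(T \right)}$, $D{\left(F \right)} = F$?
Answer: $- \frac{1}{116683} \approx -8.5702 \cdot 10^{-6}$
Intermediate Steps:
$Z{\left(H \right)} = H + H^{2}$ ($Z{\left(H \right)} = \left(H^{2} + 0 H\right) + H = \left(H^{2} + 0\right) + H = H^{2} + H = H + H^{2}$)
$a{\left(T \right)} = -7 - T \left(1 + T\right)$
$\frac{1}{a{\left(-238 \right)} - 60270} = \frac{1}{\left(-7 - -238 - \left(-238\right)^{2}\right) - 60270} = \frac{1}{\left(-7 + 238 - 56644\right) - 60270} = \frac{1}{-56413 - 60270} = \frac{1}{-116683} = - \frac{1}{116683}$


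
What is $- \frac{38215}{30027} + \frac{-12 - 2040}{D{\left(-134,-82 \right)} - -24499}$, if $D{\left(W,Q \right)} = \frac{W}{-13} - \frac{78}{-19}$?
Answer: $- \frac{27400409287}{20200874439} \approx -1.3564$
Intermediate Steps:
$D{\left(W,Q \right)} = \frac{78}{19} - \frac{W}{13}$ ($D{\left(W,Q \right)} = W \left(- \frac{1}{13}\right) - - \frac{78}{19} = - \frac{W}{13} + \frac{78}{19} = \frac{78}{19} - \frac{W}{13}$)
$- \frac{38215}{30027} + \frac{-12 - 2040}{D{\left(-134,-82 \right)} - -24499} = - \frac{38215}{30027} + \frac{-12 - 2040}{\left(\frac{78}{19} - - \frac{134}{13}\right) - -24499} = \left(-38215\right) \frac{1}{30027} + \frac{-12 - 2040}{\left(\frac{78}{19} + \frac{134}{13}\right) + 24499} = - \frac{38215}{30027} - \frac{2052}{\frac{3560}{247} + 24499} = - \frac{38215}{30027} - \frac{2052}{\frac{6054813}{247}} = - \frac{38215}{30027} - \frac{56316}{672757} = - \frac{27400409287}{20200874439}$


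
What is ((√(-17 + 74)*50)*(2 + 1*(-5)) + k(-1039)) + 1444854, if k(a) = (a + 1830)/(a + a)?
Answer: 3002405821/2078 - 150*√57 ≈ 1.4437e+6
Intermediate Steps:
k(a) = (1830 + a)/(2*a) (k(a) = (1830 + a)/((2*a)) = (1830 + a)*(1/(2*a)) = (1830 + a)/(2*a))
((√(-17 + 74)*50)*(2 + 1*(-5)) + k(-1039)) + 1444854 = ((√(-17 + 74)*50)*(2 + 1*(-5)) + (½)*(1830 - 1039)/(-1039)) + 1444854 = ((√57*50)*(2 - 5) + (½)*(-1/1039)*791) + 1444854 = ((50*√57)*(-3) - 791/2078) + 1444854 = (-150*√57 - 791/2078) + 1444854 = (-791/2078 - 150*√57) + 1444854 = 3002405821/2078 - 150*√57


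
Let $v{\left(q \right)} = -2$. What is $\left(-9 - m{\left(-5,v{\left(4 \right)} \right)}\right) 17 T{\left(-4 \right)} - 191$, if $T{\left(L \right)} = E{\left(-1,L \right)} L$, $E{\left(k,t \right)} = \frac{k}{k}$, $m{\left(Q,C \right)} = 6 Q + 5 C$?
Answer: $-2299$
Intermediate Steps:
$m{\left(Q,C \right)} = 5 C + 6 Q$
$E{\left(k,t \right)} = 1$
$T{\left(L \right)} = L$ ($T{\left(L \right)} = 1 L = L$)
$\left(-9 - m{\left(-5,v{\left(4 \right)} \right)}\right) 17 T{\left(-4 \right)} - 191 = \left(-9 - \left(5 \left(-2\right) + 6 \left(-5\right)\right)\right) 17 \left(-4\right) - 191 = \left(-9 - \left(-10 - 30\right)\right) 17 \left(-4\right) - 191 = \left(-9 - -40\right) 17 \left(-4\right) - 191 = \left(-9 + 40\right) 17 \left(-4\right) - 191 = 31 \cdot 17 \left(-4\right) - 191 = 527 \left(-4\right) - 191 = -2108 - 191 = -2299$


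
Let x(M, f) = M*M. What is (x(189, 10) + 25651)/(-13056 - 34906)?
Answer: -30686/23981 ≈ -1.2796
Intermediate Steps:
x(M, f) = M**2
(x(189, 10) + 25651)/(-13056 - 34906) = (189**2 + 25651)/(-13056 - 34906) = (35721 + 25651)/(-47962) = 61372*(-1/47962) = -30686/23981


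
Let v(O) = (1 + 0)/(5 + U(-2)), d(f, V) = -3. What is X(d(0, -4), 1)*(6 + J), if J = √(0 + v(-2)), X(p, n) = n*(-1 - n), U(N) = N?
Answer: -12 - 2*√3/3 ≈ -13.155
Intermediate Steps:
v(O) = ⅓ (v(O) = (1 + 0)/(5 - 2) = 1/3 = 1*(⅓) = ⅓)
J = √3/3 (J = √(0 + ⅓) = √(⅓) = √3/3 ≈ 0.57735)
X(d(0, -4), 1)*(6 + J) = (-1*1*(1 + 1))*(6 + √3/3) = (-1*1*2)*(6 + √3/3) = -2*(6 + √3/3) = -12 - 2*√3/3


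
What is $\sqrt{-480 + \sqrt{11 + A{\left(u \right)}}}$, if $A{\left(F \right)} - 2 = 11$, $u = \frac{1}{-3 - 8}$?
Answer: $\sqrt{-480 + 2 \sqrt{6}} \approx 21.797 i$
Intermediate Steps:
$u = - \frac{1}{11}$ ($u = \frac{1}{-11} = - \frac{1}{11} \approx -0.090909$)
$A{\left(F \right)} = 13$ ($A{\left(F \right)} = 2 + 11 = 13$)
$\sqrt{-480 + \sqrt{11 + A{\left(u \right)}}} = \sqrt{-480 + \sqrt{11 + 13}} = \sqrt{-480 + \sqrt{24}} = \sqrt{-480 + 2 \sqrt{6}}$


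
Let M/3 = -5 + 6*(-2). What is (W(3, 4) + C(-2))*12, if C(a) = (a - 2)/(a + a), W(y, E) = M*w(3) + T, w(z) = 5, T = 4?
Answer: -3000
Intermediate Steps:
M = -51 (M = 3*(-5 + 6*(-2)) = 3*(-5 - 12) = 3*(-17) = -51)
W(y, E) = -251 (W(y, E) = -51*5 + 4 = -255 + 4 = -251)
C(a) = (-2 + a)/(2*a) (C(a) = (-2 + a)/((2*a)) = (-2 + a)*(1/(2*a)) = (-2 + a)/(2*a))
(W(3, 4) + C(-2))*12 = (-251 + (½)*(-2 - 2)/(-2))*12 = (-251 + (½)*(-½)*(-4))*12 = (-251 + 1)*12 = -250*12 = -3000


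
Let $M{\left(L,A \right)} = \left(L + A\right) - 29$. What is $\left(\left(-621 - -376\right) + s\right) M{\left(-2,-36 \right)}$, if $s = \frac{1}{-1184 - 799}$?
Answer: $\frac{32551012}{1983} \approx 16415.0$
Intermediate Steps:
$s = - \frac{1}{1983}$ ($s = \frac{1}{-1983} = - \frac{1}{1983} \approx -0.00050429$)
$M{\left(L,A \right)} = -29 + A + L$ ($M{\left(L,A \right)} = \left(A + L\right) - 29 = -29 + A + L$)
$\left(\left(-621 - -376\right) + s\right) M{\left(-2,-36 \right)} = \left(\left(-621 - -376\right) - \frac{1}{1983}\right) \left(-29 - 36 - 2\right) = \left(\left(-621 + 376\right) - \frac{1}{1983}\right) \left(-67\right) = \left(-245 - \frac{1}{1983}\right) \left(-67\right) = \left(- \frac{485836}{1983}\right) \left(-67\right) = \frac{32551012}{1983}$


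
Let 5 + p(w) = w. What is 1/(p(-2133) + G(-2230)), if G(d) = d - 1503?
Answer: -1/5871 ≈ -0.00017033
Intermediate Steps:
G(d) = -1503 + d
p(w) = -5 + w
1/(p(-2133) + G(-2230)) = 1/((-5 - 2133) + (-1503 - 2230)) = 1/(-2138 - 3733) = 1/(-5871) = -1/5871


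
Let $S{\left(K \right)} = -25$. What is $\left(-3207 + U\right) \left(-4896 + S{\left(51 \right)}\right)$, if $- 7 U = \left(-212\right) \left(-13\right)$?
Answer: $17719115$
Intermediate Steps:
$U = - \frac{2756}{7}$ ($U = - \frac{\left(-212\right) \left(-13\right)}{7} = \left(- \frac{1}{7}\right) 2756 = - \frac{2756}{7} \approx -393.71$)
$\left(-3207 + U\right) \left(-4896 + S{\left(51 \right)}\right) = \left(-3207 - \frac{2756}{7}\right) \left(-4896 - 25\right) = \left(- \frac{25205}{7}\right) \left(-4921\right) = 17719115$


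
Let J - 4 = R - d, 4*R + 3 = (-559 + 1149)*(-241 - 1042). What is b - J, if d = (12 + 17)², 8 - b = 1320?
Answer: 755073/4 ≈ 1.8877e+5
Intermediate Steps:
b = -1312 (b = 8 - 1*1320 = 8 - 1320 = -1312)
d = 841 (d = 29² = 841)
R = -756973/4 (R = -¾ + ((-559 + 1149)*(-241 - 1042))/4 = -¾ + (590*(-1283))/4 = -¾ + (¼)*(-756970) = -¾ - 378485/2 = -756973/4 ≈ -1.8924e+5)
J = -760321/4 (J = 4 + (-756973/4 - 1*841) = 4 + (-756973/4 - 841) = 4 - 760337/4 = -760321/4 ≈ -1.9008e+5)
b - J = -1312 - 1*(-760321/4) = -1312 + 760321/4 = 755073/4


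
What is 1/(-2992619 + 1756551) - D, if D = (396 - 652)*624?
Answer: 197454446591/1236068 ≈ 1.5974e+5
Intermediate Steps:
D = -159744 (D = -256*624 = -159744)
1/(-2992619 + 1756551) - D = 1/(-2992619 + 1756551) - 1*(-159744) = 1/(-1236068) + 159744 = -1/1236068 + 159744 = 197454446591/1236068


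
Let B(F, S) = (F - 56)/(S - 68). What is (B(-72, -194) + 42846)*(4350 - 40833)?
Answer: -204775065870/131 ≈ -1.5632e+9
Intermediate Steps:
B(F, S) = (-56 + F)/(-68 + S)
(B(-72, -194) + 42846)*(4350 - 40833) = ((-56 - 72)/(-68 - 194) + 42846)*(4350 - 40833) = (-128/(-262) + 42846)*(-36483) = (-1/262*(-128) + 42846)*(-36483) = (64/131 + 42846)*(-36483) = (5612890/131)*(-36483) = -204775065870/131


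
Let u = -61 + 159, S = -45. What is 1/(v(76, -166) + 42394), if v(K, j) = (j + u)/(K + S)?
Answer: 31/1314146 ≈ 2.3589e-5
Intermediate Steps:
u = 98
v(K, j) = (98 + j)/(-45 + K) (v(K, j) = (j + 98)/(K - 45) = (98 + j)/(-45 + K))
1/(v(76, -166) + 42394) = 1/((98 - 166)/(-45 + 76) + 42394) = 1/(-68/31 + 42394) = 1/(1314146/31) = 31/1314146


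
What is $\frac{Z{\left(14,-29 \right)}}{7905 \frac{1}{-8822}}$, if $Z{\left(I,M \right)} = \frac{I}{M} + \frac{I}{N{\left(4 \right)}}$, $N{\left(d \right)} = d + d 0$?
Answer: $- \frac{154385}{45849} \approx -3.3672$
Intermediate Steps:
$N{\left(d \right)} = d$ ($N{\left(d \right)} = d + 0 = d$)
$Z{\left(I,M \right)} = \frac{I}{4} + \frac{I}{M}$ ($Z{\left(I,M \right)} = \frac{I}{M} + \frac{I}{4} = \frac{I}{4} + \frac{I}{M}$)
$\frac{Z{\left(14,-29 \right)}}{7905 \frac{1}{-8822}} = \frac{\frac{1}{4} \cdot 14 + \frac{14}{-29}}{7905 \frac{1}{-8822}} = \frac{\frac{7}{2} + 14 \left(- \frac{1}{29}\right)}{7905 \left(- \frac{1}{8822}\right)} = \frac{\frac{7}{2} - \frac{14}{29}}{- \frac{7905}{8822}} = \frac{175}{58} \left(- \frac{8822}{7905}\right) = - \frac{154385}{45849}$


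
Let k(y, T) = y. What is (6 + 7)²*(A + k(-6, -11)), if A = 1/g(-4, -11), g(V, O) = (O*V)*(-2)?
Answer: -89401/88 ≈ -1015.9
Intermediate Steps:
g(V, O) = -2*O*V
A = -1/88 (A = 1/(-2*(-11)*(-4)) = 1/(-88) = -1/88 ≈ -0.011364)
(6 + 7)²*(A + k(-6, -11)) = (6 + 7)²*(-1/88 - 6) = 13²*(-529/88) = 169*(-529/88) = -89401/88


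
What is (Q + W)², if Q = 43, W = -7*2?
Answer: 841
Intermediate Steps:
W = -14
(Q + W)² = (43 - 14)² = 29² = 841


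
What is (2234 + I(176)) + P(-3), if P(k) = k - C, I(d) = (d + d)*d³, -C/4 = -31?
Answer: 1919027259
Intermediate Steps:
C = 124 (C = -4*(-31) = 124)
I(d) = 2*d⁴ (I(d) = (2*d)*d³ = 2*d⁴)
P(k) = -124 + k (P(k) = k - 1*124 = k - 124 = -124 + k)
(2234 + I(176)) + P(-3) = (2234 + 2*176⁴) + (-124 - 3) = (2234 + 2*959512576) - 127 = (2234 + 1919025152) - 127 = 1919027386 - 127 = 1919027259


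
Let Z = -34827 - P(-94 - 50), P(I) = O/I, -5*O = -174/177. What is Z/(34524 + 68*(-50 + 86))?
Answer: -739725451/785285280 ≈ -0.94198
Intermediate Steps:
O = 58/295 (O = -(-174)/(5*177) = -1/5*(-58/59) = 58/295 ≈ 0.19661)
P(I) = 58/(295*I)
Z = -739725451/21240 (Z = -34827 - 58/(295*(-94 - 50)) = -34827 - 58/(295*(-144)) = -34827 - 58*(-1)/(295*144) = -34827 - 1*(-29/21240) = -34827 + 29/21240 = -739725451/21240 ≈ -34827.)
Z/(34524 + 68*(-50 + 86)) = -739725451/(21240*(34524 + 68*(-50 + 86))) = -739725451/(21240*(34524 + 68*36)) = -739725451/(21240*(34524 + 2448)) = -739725451/21240/36972 = -739725451/21240*1/36972 = -739725451/785285280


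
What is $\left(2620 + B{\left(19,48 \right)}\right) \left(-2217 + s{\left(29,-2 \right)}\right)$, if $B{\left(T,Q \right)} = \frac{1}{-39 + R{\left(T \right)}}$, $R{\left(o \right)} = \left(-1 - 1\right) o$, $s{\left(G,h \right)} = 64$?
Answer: $- \frac{434344067}{77} \approx -5.6408 \cdot 10^{6}$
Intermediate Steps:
$R{\left(o \right)} = - 2 o$
$B{\left(T,Q \right)} = \frac{1}{-39 - 2 T}$
$\left(2620 + B{\left(19,48 \right)}\right) \left(-2217 + s{\left(29,-2 \right)}\right) = \left(2620 - \frac{1}{39 + 2 \cdot 19}\right) \left(-2217 + 64\right) = \left(2620 - \frac{1}{39 + 38}\right) \left(-2153\right) = \left(2620 - \frac{1}{77}\right) \left(-2153\right) = \frac{201739}{77} \left(-2153\right) = - \frac{434344067}{77}$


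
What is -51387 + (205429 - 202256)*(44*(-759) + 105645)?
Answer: 229194690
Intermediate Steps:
-51387 + (205429 - 202256)*(44*(-759) + 105645) = -51387 + 3173*(-33396 + 105645) = -51387 + 3173*72249 = -51387 + 229246077 = 229194690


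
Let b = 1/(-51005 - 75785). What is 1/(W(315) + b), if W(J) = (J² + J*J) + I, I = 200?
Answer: 126790/25186833499 ≈ 5.0340e-6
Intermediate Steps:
b = -1/126790 (b = 1/(-126790) = -1/126790 ≈ -7.8871e-6)
W(J) = 200 + 2*J² (W(J) = (J² + J*J) + 200 = (J² + J²) + 200 = 2*J² + 200 = 200 + 2*J²)
1/(W(315) + b) = 1/((200 + 2*315²) - 1/126790) = 1/((200 + 2*99225) - 1/126790) = 1/((200 + 198450) - 1/126790) = 1/(198650 - 1/126790) = 1/(25186833499/126790) = 126790/25186833499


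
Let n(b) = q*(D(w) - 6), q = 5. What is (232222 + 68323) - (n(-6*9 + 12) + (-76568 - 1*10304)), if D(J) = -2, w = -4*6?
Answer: 387457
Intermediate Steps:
w = -24
n(b) = -40 (n(b) = 5*(-2 - 6) = 5*(-8) = -40)
(232222 + 68323) - (n(-6*9 + 12) + (-76568 - 1*10304)) = (232222 + 68323) - (-40 + (-76568 - 1*10304)) = 300545 - (-40 + (-76568 - 10304)) = 300545 - (-40 - 86872) = 300545 - 1*(-86912) = 300545 + 86912 = 387457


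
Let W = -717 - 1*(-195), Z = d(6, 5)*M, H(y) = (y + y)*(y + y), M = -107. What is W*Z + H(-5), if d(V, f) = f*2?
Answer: 558640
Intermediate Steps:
H(y) = 4*y**2 (H(y) = (2*y)*(2*y) = 4*y**2)
d(V, f) = 2*f
Z = -1070 (Z = (2*5)*(-107) = 10*(-107) = -1070)
W = -522 (W = -717 + 195 = -522)
W*Z + H(-5) = -522*(-1070) + 4*(-5)**2 = 558540 + 4*25 = 558540 + 100 = 558640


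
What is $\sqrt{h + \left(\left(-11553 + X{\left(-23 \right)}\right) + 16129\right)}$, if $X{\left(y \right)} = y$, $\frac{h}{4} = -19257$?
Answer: $5 i \sqrt{2899} \approx 269.21 i$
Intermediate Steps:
$h = -77028$ ($h = 4 \left(-19257\right) = -77028$)
$\sqrt{h + \left(\left(-11553 + X{\left(-23 \right)}\right) + 16129\right)} = \sqrt{-77028 + \left(\left(-11553 - 23\right) + 16129\right)} = \sqrt{-77028 + \left(-11576 + 16129\right)} = \sqrt{-77028 + 4553} = \sqrt{-72475} = 5 i \sqrt{2899}$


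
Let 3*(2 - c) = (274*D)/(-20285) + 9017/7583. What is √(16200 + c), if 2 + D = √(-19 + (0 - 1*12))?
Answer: √(3450105751627018752465 + 958802022696030*I*√31)/461463465 ≈ 127.29 + 9.8475e-5*I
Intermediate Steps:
D = -2 + I*√31 (D = -2 + √(-19 + (0 - 1*12)) = -2 + √(-19 + (0 - 12)) = -2 + √(-19 - 12) = -2 + √(-31) = -2 + I*√31 ≈ -2.0 + 5.5678*I)
c = 735861601/461463465 + 274*I*√31/60855 (c = 2 - ((274*(-2 + I*√31))/(-20285) + 9017/7583)/3 = 2 - ((-548 + 274*I*√31)*(-1/20285) + 9017*(1/7583))/3 = 2 - ((548/20285 - 274*I*√31/20285) + 9017/7583)/3 = 2 - (187065329/153821155 - 274*I*√31/20285)/3 = 2 + (-187065329/461463465 + 274*I*√31/60855) = 735861601/461463465 + 274*I*√31/60855 ≈ 1.5946 + 0.025069*I)
√(16200 + c) = √(16200 + (735861601/461463465 + 274*I*√31/60855)) = √(7476443994601/461463465 + 274*I*√31/60855)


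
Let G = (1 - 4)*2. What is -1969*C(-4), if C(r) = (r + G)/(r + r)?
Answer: -9845/4 ≈ -2461.3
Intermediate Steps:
G = -6 (G = -3*2 = -6)
C(r) = (-6 + r)/(2*r) (C(r) = (r - 6)/(r + r) = (-6 + r)/((2*r)) = (-6 + r)*(1/(2*r)) = (-6 + r)/(2*r))
-1969*C(-4) = -1969*(-6 - 4)/(2*(-4)) = -1969*(-1)*(-10)/(2*4) = -1969*5/4 = -9845/4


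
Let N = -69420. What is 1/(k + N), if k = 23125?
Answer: -1/46295 ≈ -2.1601e-5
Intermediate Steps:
1/(k + N) = 1/(23125 - 69420) = 1/(-46295) = -1/46295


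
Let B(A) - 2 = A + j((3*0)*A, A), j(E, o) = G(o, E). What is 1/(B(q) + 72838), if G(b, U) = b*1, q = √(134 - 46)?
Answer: 9105/663208156 - √22/1326416312 ≈ 1.3725e-5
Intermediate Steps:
q = 2*√22 (q = √88 = 2*√22 ≈ 9.3808)
G(b, U) = b
j(E, o) = o
B(A) = 2 + 2*A (B(A) = 2 + (A + A) = 2 + 2*A)
1/(B(q) + 72838) = 1/((2 + 2*(2*√22)) + 72838) = 1/((2 + 4*√22) + 72838) = 1/(72840 + 4*√22)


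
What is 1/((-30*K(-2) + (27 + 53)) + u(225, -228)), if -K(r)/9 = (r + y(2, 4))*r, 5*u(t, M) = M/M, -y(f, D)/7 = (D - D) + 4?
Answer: 5/81401 ≈ 6.1424e-5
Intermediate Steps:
y(f, D) = -28 (y(f, D) = -7*((D - D) + 4) = -7*(0 + 4) = -7*4 = -28)
u(t, M) = ⅕ (u(t, M) = (M/M)/5 = (⅕)*1 = ⅕)
K(r) = -9*r*(-28 + r) (K(r) = -9*(r - 28)*r = -9*(-28 + r)*r = -9*r*(-28 + r))
1/((-30*K(-2) + (27 + 53)) + u(225, -228)) = 1/((-270*(-2)*(28 - 1*(-2)) + (27 + 53)) + ⅕) = 1/((-270*(-2)*(28 + 2) + 80) + ⅕) = 1/((-270*(-2)*30 + 80) + ⅕) = 1/((-30*(-540) + 80) + ⅕) = 1/((16200 + 80) + ⅕) = 1/(16280 + ⅕) = 1/(81401/5) = 5/81401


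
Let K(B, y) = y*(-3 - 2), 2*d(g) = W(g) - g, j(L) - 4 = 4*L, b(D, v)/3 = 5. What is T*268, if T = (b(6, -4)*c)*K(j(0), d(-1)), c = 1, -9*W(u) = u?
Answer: -33500/3 ≈ -11167.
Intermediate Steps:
W(u) = -u/9
b(D, v) = 15 (b(D, v) = 3*5 = 15)
j(L) = 4 + 4*L
d(g) = -5*g/9 (d(g) = (-g/9 - g)/2 = (-10*g/9)/2 = -5*g/9)
K(B, y) = -5*y (K(B, y) = y*(-5) = -5*y)
T = -125/3 (T = (15*1)*(-(-25)*(-1)/9) = 15*(-5*5/9) = 15*(-25/9) = -125/3 ≈ -41.667)
T*268 = -125/3*268 = -33500/3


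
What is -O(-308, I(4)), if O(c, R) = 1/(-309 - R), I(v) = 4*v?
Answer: 1/325 ≈ 0.0030769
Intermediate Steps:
-O(-308, I(4)) = -(-1)/(309 + 4*4) = -(-1)/(309 + 16) = -(-1)/325 = -1*(-1/325) = 1/325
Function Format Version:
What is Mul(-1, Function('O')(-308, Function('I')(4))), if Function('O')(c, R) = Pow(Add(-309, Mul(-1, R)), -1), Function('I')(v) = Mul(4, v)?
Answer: Rational(1, 325) ≈ 0.0030769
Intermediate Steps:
Mul(-1, Function('O')(-308, Function('I')(4))) = Mul(-1, Mul(-1, Pow(Add(309, Mul(4, 4)), -1))) = Mul(-1, Mul(-1, Pow(Add(309, 16), -1))) = Mul(-1, Mul(-1, Pow(325, -1))) = Mul(-1, Mul(-1, Rational(1, 325))) = Mul(-1, Rational(-1, 325)) = Rational(1, 325)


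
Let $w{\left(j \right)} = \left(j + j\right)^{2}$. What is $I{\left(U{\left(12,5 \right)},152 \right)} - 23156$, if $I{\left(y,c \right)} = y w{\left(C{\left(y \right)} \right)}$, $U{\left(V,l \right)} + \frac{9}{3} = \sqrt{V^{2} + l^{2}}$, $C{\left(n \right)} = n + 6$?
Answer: $-12916$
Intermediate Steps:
$C{\left(n \right)} = 6 + n$
$w{\left(j \right)} = 4 j^{2}$ ($w{\left(j \right)} = \left(2 j\right)^{2} = 4 j^{2}$)
$U{\left(V,l \right)} = -3 + \sqrt{V^{2} + l^{2}}$
$I{\left(y,c \right)} = 4 y \left(6 + y\right)^{2}$ ($I{\left(y,c \right)} = y 4 \left(6 + y\right)^{2} = 4 y \left(6 + y\right)^{2}$)
$I{\left(U{\left(12,5 \right)},152 \right)} - 23156 = 4 \left(-3 + \sqrt{12^{2} + 5^{2}}\right) \left(6 - \left(3 - \sqrt{12^{2} + 5^{2}}\right)\right)^{2} - 23156 = 4 \left(-3 + \sqrt{144 + 25}\right) \left(6 - \left(3 - \sqrt{144 + 25}\right)\right)^{2} - 23156 = 4 \left(-3 + \sqrt{169}\right) \left(6 - \left(3 - \sqrt{169}\right)\right)^{2} - 23156 = 4 \left(-3 + 13\right) \left(6 + \left(-3 + 13\right)\right)^{2} - 23156 = 4 \cdot 10 \left(6 + 10\right)^{2} - 23156 = 4 \cdot 10 \cdot 16^{2} - 23156 = 4 \cdot 10 \cdot 256 - 23156 = 10240 - 23156 = -12916$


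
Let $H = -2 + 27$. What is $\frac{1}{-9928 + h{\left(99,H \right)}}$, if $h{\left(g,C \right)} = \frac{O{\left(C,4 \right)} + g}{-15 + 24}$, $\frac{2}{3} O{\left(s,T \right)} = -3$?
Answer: $- \frac{2}{19835} \approx -0.00010083$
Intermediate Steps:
$H = 25$
$O{\left(s,T \right)} = - \frac{9}{2}$ ($O{\left(s,T \right)} = \frac{3}{2} \left(-3\right) = - \frac{9}{2}$)
$h{\left(g,C \right)} = - \frac{1}{2} + \frac{g}{9}$ ($h{\left(g,C \right)} = \frac{- \frac{9}{2} + g}{-15 + 24} = \frac{- \frac{9}{2} + g}{9} = \left(- \frac{9}{2} + g\right) \frac{1}{9} = - \frac{1}{2} + \frac{g}{9}$)
$\frac{1}{-9928 + h{\left(99,H \right)}} = \frac{1}{-9928 + \left(- \frac{1}{2} + \frac{1}{9} \cdot 99\right)} = \frac{1}{-9928 + \left(- \frac{1}{2} + 11\right)} = \frac{1}{-9928 + \frac{21}{2}} = \frac{1}{- \frac{19835}{2}} = - \frac{2}{19835}$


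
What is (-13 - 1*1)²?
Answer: 196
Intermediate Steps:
(-13 - 1*1)² = (-13 - 1)² = (-14)² = 196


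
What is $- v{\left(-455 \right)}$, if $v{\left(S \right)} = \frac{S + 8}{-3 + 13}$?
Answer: $\frac{447}{10} \approx 44.7$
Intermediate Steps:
$v{\left(S \right)} = \frac{4}{5} + \frac{S}{10}$ ($v{\left(S \right)} = \frac{8 + S}{10} = \frac{4}{5} + \frac{S}{10}$)
$- v{\left(-455 \right)} = - (\frac{4}{5} + \frac{1}{10} \left(-455\right)) = - (\frac{4}{5} - \frac{91}{2}) = \left(-1\right) \left(- \frac{447}{10}\right) = \frac{447}{10}$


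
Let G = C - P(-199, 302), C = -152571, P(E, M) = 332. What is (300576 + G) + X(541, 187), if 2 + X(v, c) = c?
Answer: 147858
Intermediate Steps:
X(v, c) = -2 + c
G = -152903 (G = -152571 - 1*332 = -152571 - 332 = -152903)
(300576 + G) + X(541, 187) = (300576 - 152903) + (-2 + 187) = 147673 + 185 = 147858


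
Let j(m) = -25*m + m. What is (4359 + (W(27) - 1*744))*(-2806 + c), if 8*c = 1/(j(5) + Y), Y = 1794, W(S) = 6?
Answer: -45356586857/4464 ≈ -1.0161e+7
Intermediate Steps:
j(m) = -24*m
c = 1/13392 (c = 1/(8*(-24*5 + 1794)) = 1/(8*(-120 + 1794)) = (⅛)/1674 = (⅛)*(1/1674) = 1/13392 ≈ 7.4671e-5)
(4359 + (W(27) - 1*744))*(-2806 + c) = (4359 + (6 - 1*744))*(-2806 + 1/13392) = (4359 + (6 - 744))*(-37577951/13392) = (4359 - 738)*(-37577951/13392) = 3621*(-37577951/13392) = -45356586857/4464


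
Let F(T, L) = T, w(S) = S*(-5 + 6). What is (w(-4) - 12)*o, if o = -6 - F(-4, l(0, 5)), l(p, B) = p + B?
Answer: 32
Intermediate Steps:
l(p, B) = B + p
w(S) = S (w(S) = S*1 = S)
o = -2 (o = -6 - 1*(-4) = -6 + 4 = -2)
(w(-4) - 12)*o = (-4 - 12)*(-2) = -16*(-2) = 32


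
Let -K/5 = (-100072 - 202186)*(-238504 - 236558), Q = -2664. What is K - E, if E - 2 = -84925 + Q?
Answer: -717956362393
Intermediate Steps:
E = -87587 (E = 2 + (-84925 - 2664) = 2 - 87589 = -87587)
K = -717956449980 (K = -5*(-100072 - 202186)*(-238504 - 236558) = -(-1511290)*(-475062) = -5*143591289996 = -717956449980)
K - E = -717956449980 - 1*(-87587) = -717956449980 + 87587 = -717956362393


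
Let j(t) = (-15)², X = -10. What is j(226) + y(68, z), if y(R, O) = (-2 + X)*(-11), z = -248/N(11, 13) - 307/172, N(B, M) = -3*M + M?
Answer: 357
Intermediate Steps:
j(t) = 225
N(B, M) = -2*M
z = 17337/2236 (z = -248/((-2*13)) - 307/172 = -248/(-26) - 307*1/172 = -248*(-1/26) - 307/172 = 124/13 - 307/172 = 17337/2236 ≈ 7.7536)
y(R, O) = 132 (y(R, O) = (-2 - 10)*(-11) = -12*(-11) = 132)
j(226) + y(68, z) = 225 + 132 = 357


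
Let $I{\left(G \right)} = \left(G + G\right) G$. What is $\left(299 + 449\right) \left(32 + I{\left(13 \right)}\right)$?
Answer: $276760$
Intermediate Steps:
$I{\left(G \right)} = 2 G^{2}$ ($I{\left(G \right)} = 2 G G = 2 G^{2}$)
$\left(299 + 449\right) \left(32 + I{\left(13 \right)}\right) = \left(299 + 449\right) \left(32 + 2 \cdot 13^{2}\right) = 748 \left(32 + 2 \cdot 169\right) = 748 \left(32 + 338\right) = 748 \cdot 370 = 276760$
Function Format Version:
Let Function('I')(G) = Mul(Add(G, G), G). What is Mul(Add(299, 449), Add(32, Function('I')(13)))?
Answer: 276760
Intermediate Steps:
Function('I')(G) = Mul(2, Pow(G, 2)) (Function('I')(G) = Mul(Mul(2, G), G) = Mul(2, Pow(G, 2)))
Mul(Add(299, 449), Add(32, Function('I')(13))) = Mul(Add(299, 449), Add(32, Mul(2, Pow(13, 2)))) = Mul(748, Add(32, Mul(2, 169))) = Mul(748, Add(32, 338)) = Mul(748, 370) = 276760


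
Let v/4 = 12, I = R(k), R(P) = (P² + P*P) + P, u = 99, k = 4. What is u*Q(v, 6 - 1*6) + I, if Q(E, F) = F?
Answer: 36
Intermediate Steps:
R(P) = P + 2*P² (R(P) = (P² + P²) + P = 2*P² + P = P + 2*P²)
I = 36 (I = 4*(1 + 2*4) = 4*(1 + 8) = 4*9 = 36)
v = 48 (v = 4*12 = 48)
u*Q(v, 6 - 1*6) + I = 99*(6 - 1*6) + 36 = 99*(6 - 6) + 36 = 99*0 + 36 = 0 + 36 = 36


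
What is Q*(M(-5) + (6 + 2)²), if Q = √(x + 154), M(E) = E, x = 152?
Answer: 177*√34 ≈ 1032.1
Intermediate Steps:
Q = 3*√34 (Q = √(152 + 154) = √306 = 3*√34 ≈ 17.493)
Q*(M(-5) + (6 + 2)²) = (3*√34)*(-5 + (6 + 2)²) = (3*√34)*(-5 + 8²) = (3*√34)*(-5 + 64) = (3*√34)*59 = 177*√34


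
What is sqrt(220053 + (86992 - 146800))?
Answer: 3*sqrt(17805) ≈ 400.31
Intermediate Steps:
sqrt(220053 + (86992 - 146800)) = sqrt(220053 - 59808) = sqrt(160245) = 3*sqrt(17805)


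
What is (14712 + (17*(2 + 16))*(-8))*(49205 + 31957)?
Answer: 995370768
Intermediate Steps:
(14712 + (17*(2 + 16))*(-8))*(49205 + 31957) = (14712 + (17*18)*(-8))*81162 = (14712 + 306*(-8))*81162 = (14712 - 2448)*81162 = 12264*81162 = 995370768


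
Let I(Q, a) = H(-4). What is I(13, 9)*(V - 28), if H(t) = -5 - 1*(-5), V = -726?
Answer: 0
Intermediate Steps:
H(t) = 0 (H(t) = -5 + 5 = 0)
I(Q, a) = 0
I(13, 9)*(V - 28) = 0*(-726 - 28) = 0*(-754) = 0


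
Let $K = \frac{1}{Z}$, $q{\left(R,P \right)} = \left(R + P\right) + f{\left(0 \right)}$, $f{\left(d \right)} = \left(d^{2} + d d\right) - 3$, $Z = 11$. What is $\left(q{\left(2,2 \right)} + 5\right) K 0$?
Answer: $0$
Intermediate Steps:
$f{\left(d \right)} = -3 + 2 d^{2}$ ($f{\left(d \right)} = \left(d^{2} + d^{2}\right) - 3 = 2 d^{2} - 3 = -3 + 2 d^{2}$)
$q{\left(R,P \right)} = -3 + P + R$ ($q{\left(R,P \right)} = \left(R + P\right) - \left(3 - 2 \cdot 0^{2}\right) = \left(P + R\right) + \left(-3 + 2 \cdot 0\right) = \left(P + R\right) + \left(-3 + 0\right) = \left(P + R\right) - 3 = -3 + P + R$)
$K = \frac{1}{11} \approx 0.090909$
$\left(q{\left(2,2 \right)} + 5\right) K 0 = \left(\left(-3 + 2 + 2\right) + 5\right) \frac{1}{11} \cdot 0 = \left(1 + 5\right) \frac{1}{11} \cdot 0 = 6 \cdot \frac{1}{11} \cdot 0 = \frac{6}{11} \cdot 0 = 0$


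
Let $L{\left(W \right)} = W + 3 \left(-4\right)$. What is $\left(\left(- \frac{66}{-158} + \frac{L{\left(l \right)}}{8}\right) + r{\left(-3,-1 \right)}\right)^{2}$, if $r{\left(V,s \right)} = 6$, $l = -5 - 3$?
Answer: $\frac{383161}{24964} \approx 15.349$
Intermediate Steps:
$l = -8$
$L{\left(W \right)} = -12 + W$ ($L{\left(W \right)} = W - 12 = -12 + W$)
$\left(\left(- \frac{66}{-158} + \frac{L{\left(l \right)}}{8}\right) + r{\left(-3,-1 \right)}\right)^{2} = \left(\left(- \frac{66}{-158} + \frac{-12 - 8}{8}\right) + 6\right)^{2} = \left(\left(\left(-66\right) \left(- \frac{1}{158}\right) - \frac{5}{2}\right) + 6\right)^{2} = \left(\left(\frac{33}{79} - \frac{5}{2}\right) + 6\right)^{2} = \left(- \frac{329}{158} + 6\right)^{2} = \left(\frac{619}{158}\right)^{2} = \frac{383161}{24964}$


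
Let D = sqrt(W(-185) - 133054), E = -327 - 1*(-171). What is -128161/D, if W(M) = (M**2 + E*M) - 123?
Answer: 11651*I*sqrt(1947)/1062 ≈ 484.08*I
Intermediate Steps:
E = -156 (E = -327 + 171 = -156)
W(M) = -123 + M**2 - 156*M (W(M) = (M**2 - 156*M) - 123 = -123 + M**2 - 156*M)
D = 6*I*sqrt(1947) (D = sqrt((-123 + (-185)**2 - 156*(-185)) - 133054) = sqrt((-123 + 34225 + 28860) - 133054) = sqrt(62962 - 133054) = sqrt(-70092) = 6*I*sqrt(1947) ≈ 264.75*I)
-128161/D = -128161*(-I*sqrt(1947)/11682) = -(-11651)*I*sqrt(1947)/1062 = 11651*I*sqrt(1947)/1062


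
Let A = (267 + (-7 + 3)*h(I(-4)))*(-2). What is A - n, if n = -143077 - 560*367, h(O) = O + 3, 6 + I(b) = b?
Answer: 348007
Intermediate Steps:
I(b) = -6 + b
h(O) = 3 + O
n = -348597 (n = -143077 - 1*205520 = -143077 - 205520 = -348597)
A = -590 (A = (267 + (-7 + 3)*(3 + (-6 - 4)))*(-2) = (267 - 4*(3 - 10))*(-2) = (267 - 4*(-7))*(-2) = (267 + 28)*(-2) = 295*(-2) = -590)
A - n = -590 - 1*(-348597) = -590 + 348597 = 348007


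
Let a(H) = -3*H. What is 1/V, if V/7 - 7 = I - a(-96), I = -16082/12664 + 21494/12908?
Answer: -2919052/5733698589 ≈ -0.00050910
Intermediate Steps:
I = 8076695/20433364 (I = -16082*1/12664 + 21494*(1/12908) = -8041/6332 + 10747/6454 = 8076695/20433364 ≈ 0.39527)
V = -5733698589/2919052 (V = 49 + 7*(8076695/20433364 - (-3)*(-96)) = 49 + 7*(8076695/20433364 - 1*288) = 49 + 7*(8076695/20433364 - 288) = 49 + 7*(-5876732137/20433364) = 49 - 5876732137/2919052 = -5733698589/2919052 ≈ -1964.2)
1/V = 1/(-5733698589/2919052) = -2919052/5733698589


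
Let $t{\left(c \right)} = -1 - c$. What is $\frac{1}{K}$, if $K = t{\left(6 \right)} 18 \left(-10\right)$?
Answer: $\frac{1}{1260} \approx 0.00079365$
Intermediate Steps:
$K = 1260$ ($K = \left(-1 - 6\right) 18 \left(-10\right) = \left(-7\right) 18 \left(-10\right) = \left(-126\right) \left(-10\right) = 1260$)
$\frac{1}{K} = \frac{1}{1260}$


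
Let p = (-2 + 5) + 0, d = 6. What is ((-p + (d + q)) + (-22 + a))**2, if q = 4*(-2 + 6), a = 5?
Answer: 4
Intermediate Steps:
p = 3 (p = 3 + 0 = 3)
q = 16 (q = 4*4 = 16)
((-p + (d + q)) + (-22 + a))**2 = ((-1*3 + (6 + 16)) + (-22 + 5))**2 = ((-3 + 22) - 17)**2 = (19 - 17)**2 = 2**2 = 4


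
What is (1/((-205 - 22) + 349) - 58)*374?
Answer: -1323025/61 ≈ -21689.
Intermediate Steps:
(1/((-205 - 22) + 349) - 58)*374 = (1/(-227 + 349) - 58)*374 = (1/122 - 58)*374 = -7075/122*374 = -1323025/61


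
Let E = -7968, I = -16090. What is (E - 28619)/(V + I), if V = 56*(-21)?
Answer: 36587/17266 ≈ 2.1190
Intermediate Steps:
V = -1176
(E - 28619)/(V + I) = (-7968 - 28619)/(-1176 - 16090) = -36587/(-17266) = -36587*(-1/17266) = 36587/17266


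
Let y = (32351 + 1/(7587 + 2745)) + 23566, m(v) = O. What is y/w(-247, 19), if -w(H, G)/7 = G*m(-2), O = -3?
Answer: 577734445/4122468 ≈ 140.14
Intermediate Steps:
m(v) = -3
w(H, G) = 21*G (w(H, G) = -7*G*(-3) = -(-21)*G = 21*G)
y = 577734445/10332 (y = (32351 + 1/10332) + 23566 = 334250533/10332 + 23566 = 577734445/10332 ≈ 55917.)
y/w(-247, 19) = 577734445/(10332*((21*19))) = (577734445/10332)/399 = (577734445/10332)*(1/399) = 577734445/4122468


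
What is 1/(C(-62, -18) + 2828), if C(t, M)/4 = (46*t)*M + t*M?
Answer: 1/212636 ≈ 4.7029e-6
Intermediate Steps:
C(t, M) = 188*M*t (C(t, M) = 4*((46*t)*M + t*M) = 4*(46*M*t + M*t) = 4*(47*M*t) = 188*M*t)
1/(C(-62, -18) + 2828) = 1/(188*(-18)*(-62) + 2828) = 1/(209808 + 2828) = 1/212636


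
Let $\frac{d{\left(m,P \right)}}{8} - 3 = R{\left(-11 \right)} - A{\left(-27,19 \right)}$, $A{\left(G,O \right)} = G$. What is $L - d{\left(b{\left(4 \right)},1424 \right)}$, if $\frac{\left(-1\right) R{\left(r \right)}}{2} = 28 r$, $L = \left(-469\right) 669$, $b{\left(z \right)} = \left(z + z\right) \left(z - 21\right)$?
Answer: $-318929$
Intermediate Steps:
$b{\left(z \right)} = 2 z \left(-21 + z\right)$
$L = -313761$
$R{\left(r \right)} = - 56 r$ ($R{\left(r \right)} = - 2 \cdot 28 r = - 56 r$)
$d{\left(m,P \right)} = 5168$ ($d{\left(m,P \right)} = 24 + 8 \left(\left(-56\right) \left(-11\right) - -27\right) = 24 + 8 \left(616 + 27\right) = 24 + 8 \cdot 643 = 24 + 5144 = 5168$)
$L - d{\left(b{\left(4 \right)},1424 \right)} = -313761 - 5168 = -318929$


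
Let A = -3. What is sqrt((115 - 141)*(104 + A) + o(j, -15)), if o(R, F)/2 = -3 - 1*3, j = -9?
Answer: I*sqrt(2638) ≈ 51.361*I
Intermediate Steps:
o(R, F) = -12 (o(R, F) = 2*(-3 - 1*3) = 2*(-3 - 3) = 2*(-6) = -12)
sqrt((115 - 141)*(104 + A) + o(j, -15)) = sqrt((115 - 141)*(104 - 3) - 12) = sqrt(-26*101 - 12) = sqrt(-2626 - 12) = sqrt(-2638) = I*sqrt(2638)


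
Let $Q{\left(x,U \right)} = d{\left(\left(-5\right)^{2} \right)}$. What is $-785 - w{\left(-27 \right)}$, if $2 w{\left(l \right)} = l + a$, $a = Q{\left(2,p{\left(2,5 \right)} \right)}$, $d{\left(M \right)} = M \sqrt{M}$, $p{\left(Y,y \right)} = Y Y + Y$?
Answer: $-834$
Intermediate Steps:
$p{\left(Y,y \right)} = Y + Y^{2}$ ($p{\left(Y,y \right)} = Y^{2} + Y = Y + Y^{2}$)
$d{\left(M \right)} = M^{\frac{3}{2}}$
$Q{\left(x,U \right)} = 125$ ($Q{\left(x,U \right)} = \left(\left(-5\right)^{2}\right)^{\frac{3}{2}} = 25^{\frac{3}{2}} = 125$)
$a = 125$
$w{\left(l \right)} = \frac{125}{2} + \frac{l}{2}$ ($w{\left(l \right)} = \frac{l + 125}{2} = \frac{125 + l}{2} = \frac{125}{2} + \frac{l}{2}$)
$-785 - w{\left(-27 \right)} = -785 - \left(\frac{125}{2} + \frac{1}{2} \left(-27\right)\right) = -785 - \left(\frac{125}{2} - \frac{27}{2}\right) = -785 - 49 = -834$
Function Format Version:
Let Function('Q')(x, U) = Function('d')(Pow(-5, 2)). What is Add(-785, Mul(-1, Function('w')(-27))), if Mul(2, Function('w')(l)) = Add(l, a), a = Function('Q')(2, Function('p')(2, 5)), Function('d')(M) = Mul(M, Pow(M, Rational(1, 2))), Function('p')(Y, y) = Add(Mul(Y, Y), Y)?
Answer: -834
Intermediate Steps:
Function('p')(Y, y) = Add(Y, Pow(Y, 2)) (Function('p')(Y, y) = Add(Pow(Y, 2), Y) = Add(Y, Pow(Y, 2)))
Function('d')(M) = Pow(M, Rational(3, 2))
Function('Q')(x, U) = 125 (Function('Q')(x, U) = Pow(Pow(-5, 2), Rational(3, 2)) = Pow(25, Rational(3, 2)) = 125)
a = 125
Function('w')(l) = Add(Rational(125, 2), Mul(Rational(1, 2), l)) (Function('w')(l) = Mul(Rational(1, 2), Add(l, 125)) = Mul(Rational(1, 2), Add(125, l)) = Add(Rational(125, 2), Mul(Rational(1, 2), l)))
Add(-785, Mul(-1, Function('w')(-27))) = Add(-785, Mul(-1, Add(Rational(125, 2), Mul(Rational(1, 2), -27)))) = Add(-785, Mul(-1, Add(Rational(125, 2), Rational(-27, 2)))) = Add(-785, Mul(-1, 49)) = Add(-785, -49) = -834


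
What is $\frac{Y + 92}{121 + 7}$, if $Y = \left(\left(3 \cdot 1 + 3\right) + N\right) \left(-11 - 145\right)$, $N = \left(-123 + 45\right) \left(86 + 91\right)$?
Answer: $\frac{538223}{32} \approx 16819.0$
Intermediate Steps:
$N = -13806$ ($N = \left(-78\right) 177 = -13806$)
$Y = 2152800$ ($Y = \left(\left(3 \cdot 1 + 3\right) - 13806\right) \left(-11 - 145\right) = \left(\left(3 + 3\right) - 13806\right) \left(-156\right) = \left(6 - 13806\right) \left(-156\right) = \left(-13800\right) \left(-156\right) = 2152800$)
$\frac{Y + 92}{121 + 7} = \frac{2152800 + 92}{121 + 7} = \frac{2152892}{128} = 2152892 \cdot \frac{1}{128} = \frac{538223}{32}$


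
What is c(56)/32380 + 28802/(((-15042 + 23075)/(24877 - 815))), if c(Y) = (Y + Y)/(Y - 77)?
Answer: 16830323955208/195081405 ≈ 86273.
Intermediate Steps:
c(Y) = 2*Y/(-77 + Y) (c(Y) = (2*Y)/(-77 + Y) = 2*Y/(-77 + Y))
c(56)/32380 + 28802/(((-15042 + 23075)/(24877 - 815))) = (2*56/(-77 + 56))/32380 + 28802/(((-15042 + 23075)/(24877 - 815))) = (2*56/(-21))*(1/32380) + 28802/((8033/24062)) = (2*56*(-1/21))*(1/32380) + 28802/((8033*(1/24062))) = -16/3*1/32380 + 28802/(8033/24062) = -4/24285 + 28802*(24062/8033) = -4/24285 + 693033724/8033 = 16830323955208/195081405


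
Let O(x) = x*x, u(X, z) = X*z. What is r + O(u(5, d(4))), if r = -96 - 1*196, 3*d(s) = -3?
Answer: -267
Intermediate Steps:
d(s) = -1 (d(s) = (⅓)*(-3) = -1)
O(x) = x²
r = -292 (r = -96 - 196 = -292)
r + O(u(5, d(4))) = -292 + (5*(-1))² = -292 + (-5)² = -292 + 25 = -267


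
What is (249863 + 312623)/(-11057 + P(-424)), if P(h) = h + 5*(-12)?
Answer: -562486/11541 ≈ -48.738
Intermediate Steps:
P(h) = -60 + h (P(h) = h - 60 = -60 + h)
(249863 + 312623)/(-11057 + P(-424)) = (249863 + 312623)/(-11057 + (-60 - 424)) = 562486/(-11057 - 484) = 562486/(-11541) = 562486*(-1/11541) = -562486/11541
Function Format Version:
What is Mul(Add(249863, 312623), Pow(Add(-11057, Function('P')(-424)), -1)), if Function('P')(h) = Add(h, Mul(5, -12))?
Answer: Rational(-562486, 11541) ≈ -48.738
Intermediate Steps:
Function('P')(h) = Add(-60, h) (Function('P')(h) = Add(h, -60) = Add(-60, h))
Mul(Add(249863, 312623), Pow(Add(-11057, Function('P')(-424)), -1)) = Mul(Add(249863, 312623), Pow(Add(-11057, Add(-60, -424)), -1)) = Mul(562486, Pow(Add(-11057, -484), -1)) = Mul(562486, Pow(-11541, -1)) = Mul(562486, Rational(-1, 11541)) = Rational(-562486, 11541)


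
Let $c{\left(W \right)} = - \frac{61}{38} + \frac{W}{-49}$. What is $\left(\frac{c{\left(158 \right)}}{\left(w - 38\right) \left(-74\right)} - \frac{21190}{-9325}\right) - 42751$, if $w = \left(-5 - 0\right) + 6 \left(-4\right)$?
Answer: $- \frac{736017665055037}{17217299540} \approx -42749.0$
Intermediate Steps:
$w = -29$ ($w = \left(-5 + 0\right) - 24 = -5 - 24 = -29$)
$c{\left(W \right)} = - \frac{61}{38} - \frac{W}{49}$ ($c{\left(W \right)} = \left(-61\right) \frac{1}{38} + W \left(- \frac{1}{49}\right) = - \frac{61}{38} - \frac{W}{49}$)
$\left(\frac{c{\left(158 \right)}}{\left(w - 38\right) \left(-74\right)} - \frac{21190}{-9325}\right) - 42751 = \left(\frac{- \frac{61}{38} - \frac{158}{49}}{\left(-29 - 38\right) \left(-74\right)} - \frac{21190}{-9325}\right) - 42751 = \left(\frac{- \frac{61}{38} - \frac{158}{49}}{\left(-67\right) \left(-74\right)} - - \frac{4238}{1865}\right) - 42751 = \left(- \frac{8993}{1862 \cdot 4958} + \frac{4238}{1865}\right) - 42751 = \left(\left(- \frac{8993}{1862}\right) \frac{1}{4958} + \frac{4238}{1865}\right) - 42751 = \left(- \frac{8993}{9231796} + \frac{4238}{1865}\right) - 42751 = \frac{39107579503}{17217299540} - 42751 = - \frac{736017665055037}{17217299540}$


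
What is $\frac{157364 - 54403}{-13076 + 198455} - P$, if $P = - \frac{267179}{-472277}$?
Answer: $- \frac{903263644}{87550237983} \approx -0.010317$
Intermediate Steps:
$P = \frac{267179}{472277}$ ($P = \left(-267179\right) \left(- \frac{1}{472277}\right) = \frac{267179}{472277} \approx 0.56573$)
$\frac{157364 - 54403}{-13076 + 198455} - P = \frac{157364 - 54403}{-13076 + 198455} - \frac{267179}{472277} = \frac{102961}{185379} - \frac{267179}{472277} = - \frac{903263644}{87550237983}$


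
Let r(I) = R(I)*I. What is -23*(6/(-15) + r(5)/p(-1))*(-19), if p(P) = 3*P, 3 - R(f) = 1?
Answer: -24472/15 ≈ -1631.5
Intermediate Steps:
R(f) = 2 (R(f) = 3 - 1*1 = 3 - 1 = 2)
r(I) = 2*I
-23*(6/(-15) + r(5)/p(-1))*(-19) = -23*(6/(-15) + (2*5)/((3*(-1))))*(-19) = -23*(6*(-1/15) + 10/(-3))*(-19) = -23*(-⅖ + 10*(-⅓))*(-19) = -23*(-⅖ - 10/3)*(-19) = -23*(-56/15)*(-19) = (1288/15)*(-19) = -24472/15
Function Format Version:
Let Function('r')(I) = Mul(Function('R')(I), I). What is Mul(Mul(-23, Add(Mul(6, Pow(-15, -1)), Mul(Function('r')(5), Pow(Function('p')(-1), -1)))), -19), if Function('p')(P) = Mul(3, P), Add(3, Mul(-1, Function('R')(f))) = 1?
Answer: Rational(-24472, 15) ≈ -1631.5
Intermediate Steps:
Function('R')(f) = 2 (Function('R')(f) = Add(3, Mul(-1, 1)) = Add(3, -1) = 2)
Function('r')(I) = Mul(2, I)
Mul(Mul(-23, Add(Mul(6, Pow(-15, -1)), Mul(Function('r')(5), Pow(Function('p')(-1), -1)))), -19) = Mul(Mul(-23, Add(Mul(6, Pow(-15, -1)), Mul(Mul(2, 5), Pow(Mul(3, -1), -1)))), -19) = Mul(Mul(-23, Add(Mul(6, Rational(-1, 15)), Mul(10, Pow(-3, -1)))), -19) = Mul(Mul(-23, Add(Rational(-2, 5), Mul(10, Rational(-1, 3)))), -19) = Mul(Mul(-23, Add(Rational(-2, 5), Rational(-10, 3))), -19) = Mul(Mul(-23, Rational(-56, 15)), -19) = Mul(Rational(1288, 15), -19) = Rational(-24472, 15)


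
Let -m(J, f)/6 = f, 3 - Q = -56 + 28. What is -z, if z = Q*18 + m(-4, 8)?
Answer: -510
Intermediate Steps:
Q = 31 (Q = 3 - (-56 + 28) = 3 - 1*(-28) = 3 + 28 = 31)
m(J, f) = -6*f
z = 510 (z = 31*18 - 6*8 = 558 - 48 = 510)
-z = -1*510 = -510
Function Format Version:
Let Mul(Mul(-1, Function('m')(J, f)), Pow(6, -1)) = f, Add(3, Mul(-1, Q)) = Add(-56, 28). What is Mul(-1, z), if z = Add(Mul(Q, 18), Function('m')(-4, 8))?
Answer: -510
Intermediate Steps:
Q = 31 (Q = Add(3, Mul(-1, Add(-56, 28))) = Add(3, Mul(-1, -28)) = Add(3, 28) = 31)
Function('m')(J, f) = Mul(-6, f)
z = 510 (z = Add(Mul(31, 18), Mul(-6, 8)) = Add(558, -48) = 510)
Mul(-1, z) = Mul(-1, 510) = -510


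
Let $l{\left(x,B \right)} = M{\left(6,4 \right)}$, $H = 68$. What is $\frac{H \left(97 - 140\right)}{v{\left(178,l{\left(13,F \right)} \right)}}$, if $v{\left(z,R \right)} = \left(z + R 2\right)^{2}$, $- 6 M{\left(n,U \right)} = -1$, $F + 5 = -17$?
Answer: $- \frac{26316}{286225} \approx -0.091942$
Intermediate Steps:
$F = -22$ ($F = -5 - 17 = -22$)
$M{\left(n,U \right)} = \frac{1}{6}$ ($M{\left(n,U \right)} = \left(- \frac{1}{6}\right) \left(-1\right) = \frac{1}{6}$)
$l{\left(x,B \right)} = \frac{1}{6}$
$v{\left(z,R \right)} = \left(z + 2 R\right)^{2}$
$\frac{H \left(97 - 140\right)}{v{\left(178,l{\left(13,F \right)} \right)}} = \frac{68 \left(97 - 140\right)}{\left(178 + 2 \cdot \frac{1}{6}\right)^{2}} = \frac{68 \left(-43\right)}{\left(178 + \frac{1}{3}\right)^{2}} = - \frac{2924}{\left(\frac{535}{3}\right)^{2}} = - \frac{2924}{\frac{286225}{9}} = \left(-2924\right) \frac{9}{286225} = - \frac{26316}{286225}$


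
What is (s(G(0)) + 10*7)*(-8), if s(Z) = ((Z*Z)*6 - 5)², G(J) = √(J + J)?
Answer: -760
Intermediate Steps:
G(J) = √2*√J (G(J) = √(2*J) = √2*√J)
s(Z) = (-5 + 6*Z²)² (s(Z) = (Z²*6 - 5)² = (6*Z² - 5)² = (-5 + 6*Z²)²)
(s(G(0)) + 10*7)*(-8) = ((-5 + 6*(√2*√0)²)² + 10*7)*(-8) = ((-5 + 6*(√2*0)²)² + 70)*(-8) = ((-5 + 6*0²)² + 70)*(-8) = ((-5 + 6*0)² + 70)*(-8) = ((-5 + 0)² + 70)*(-8) = ((-5)² + 70)*(-8) = (25 + 70)*(-8) = 95*(-8) = -760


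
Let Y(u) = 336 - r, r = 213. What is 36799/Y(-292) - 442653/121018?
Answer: 4398895063/14885214 ≈ 295.52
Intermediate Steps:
Y(u) = 123 (Y(u) = 336 - 1*213 = 336 - 213 = 123)
36799/Y(-292) - 442653/121018 = 36799/123 - 442653/121018 = 4398895063/14885214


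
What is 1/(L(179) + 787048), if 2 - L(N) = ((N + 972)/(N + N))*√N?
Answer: 563527800/443524553665199 + 2302*√179/443524553665199 ≈ 1.2706e-6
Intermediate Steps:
L(N) = 2 - (972 + N)/(2*√N) (L(N) = 2 - (N + 972)/(N + N)*√N = 2 - (972 + N)/((2*N))*√N = 2 - (972 + N)*(1/(2*N))*√N = 2 - (972 + N)/(2*N)*√N = 2 - (972 + N)/(2*√N))
1/(L(179) + 787048) = 1/((2 - 486*√179/179 - √179/2) + 787048) = 1/((2 - 1151*√179/358) + 787048) = 1/(787050 - 1151*√179/358)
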